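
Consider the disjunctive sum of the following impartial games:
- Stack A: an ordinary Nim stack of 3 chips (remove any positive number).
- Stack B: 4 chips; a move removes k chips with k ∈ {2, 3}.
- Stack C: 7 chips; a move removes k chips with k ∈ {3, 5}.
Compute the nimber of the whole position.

3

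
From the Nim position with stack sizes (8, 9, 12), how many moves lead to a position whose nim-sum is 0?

Nim-sum: 8 ^ 9 ^ 12 = 13.
The overall nim-sum is X = 13. A stack of size p has a winning move iff p XOR X < p (reduce it to p XOR X).
  8: 8 XOR 13 = 5 < 8 — winning move (to 5).
  9: 9 XOR 13 = 4 < 9 — winning move (to 4).
  12: 12 XOR 13 = 1 < 12 — winning move (to 1).
That gives 3 winning moves.

3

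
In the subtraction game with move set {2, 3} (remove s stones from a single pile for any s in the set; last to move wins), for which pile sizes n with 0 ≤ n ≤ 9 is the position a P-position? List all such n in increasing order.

0, 1, 5, 6

Build the Grundy sequence with g(k) = mex{g(k−s) : s ∈ {2, 3}, s ≤ k}:
k:     0  1  2  3  4  5  6  7  8  9
g(k):  0  0  1  1  2  0  0  1  1  2
The P-positions (g = 0) in 0..9 are 0, 1, 5, 6.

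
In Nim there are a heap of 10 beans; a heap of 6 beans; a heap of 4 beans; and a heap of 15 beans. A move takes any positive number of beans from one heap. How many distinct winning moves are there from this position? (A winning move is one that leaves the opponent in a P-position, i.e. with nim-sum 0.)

3

Bitwise XOR of the heap sizes:
  1010  (10)
  0110  (6)
  0100  (4)
  1111  (15)
  ----
  0111  (7)
The overall nim-sum is X = 7. A heap of size p has a winning move iff p XOR X < p (reduce it to p XOR X).
  10: 10 XOR 7 = 13 ≥ 10 — no move.
  6: 6 XOR 7 = 1 < 6 — winning move (to 1).
  4: 4 XOR 7 = 3 < 4 — winning move (to 3).
  15: 15 XOR 7 = 8 < 15 — winning move (to 8).
That gives 3 winning moves.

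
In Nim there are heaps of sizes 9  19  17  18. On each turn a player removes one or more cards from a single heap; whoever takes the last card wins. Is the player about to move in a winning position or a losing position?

Winning position

Nim-sum: 9 ^ 19 ^ 17 ^ 18 = 25.
The nim-sum is 25 ≠ 0, so this is an N-position: the player to move can win.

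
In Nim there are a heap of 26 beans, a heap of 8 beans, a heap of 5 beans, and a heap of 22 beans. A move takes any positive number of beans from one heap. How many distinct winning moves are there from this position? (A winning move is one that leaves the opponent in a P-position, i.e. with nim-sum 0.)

Compute the nim-sum pairwise:
26 ^ 8 = 18
18 ^ 5 = 23
23 ^ 22 = 1
The overall nim-sum is X = 1. A heap of size p has a winning move iff p XOR X < p (reduce it to p XOR X).
  26: 26 XOR 1 = 27 ≥ 26 — no move.
  8: 8 XOR 1 = 9 ≥ 8 — no move.
  5: 5 XOR 1 = 4 < 5 — winning move (to 4).
  22: 22 XOR 1 = 23 ≥ 22 — no move.
That gives 1 winning move.

1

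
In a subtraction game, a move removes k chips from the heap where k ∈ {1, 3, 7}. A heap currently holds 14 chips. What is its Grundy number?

Build the Grundy sequence with g(k) = mex{g(k−s) : s ∈ {1, 3, 7}, s ≤ k}:
k:     0  1  2  3  4  5  6  7  8  9 10 11 12 13 14
g(k):  0  1  0  1  0  1  0  1  0  1  0  1  0  1  0
So g(14) = 0.

0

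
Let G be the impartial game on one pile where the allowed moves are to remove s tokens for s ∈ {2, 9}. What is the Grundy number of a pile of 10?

Build the Grundy sequence with g(k) = mex{g(k−s) : s ∈ {2, 9}, s ≤ k}:
g(0) = mex{} = 0
g(1) = mex{} = 0
g(2) = mex{0} = 1
g(3) = mex{0} = 1
g(4) = mex{1} = 0
g(5) = mex{1} = 0
g(6) = mex{0} = 1
g(7) = mex{0} = 1
g(8) = mex{1} = 0
g(9) = mex{0,1} = 2
g(10) = mex{0} = 1
So g(10) = 1.

1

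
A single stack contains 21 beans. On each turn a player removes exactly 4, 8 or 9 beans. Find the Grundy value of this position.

Grundy values for subtraction set {4, 8, 9}:
k:     0  1  2  3  4  5  6  7  8  9 10 11 12 13 14 15 16 17 18 19 20 21
g(k):  0  0  0  0  1  1  1  1  2  2  2  2  3  0  0  0  0  1  1  1  1  2
So g(21) = 2.

2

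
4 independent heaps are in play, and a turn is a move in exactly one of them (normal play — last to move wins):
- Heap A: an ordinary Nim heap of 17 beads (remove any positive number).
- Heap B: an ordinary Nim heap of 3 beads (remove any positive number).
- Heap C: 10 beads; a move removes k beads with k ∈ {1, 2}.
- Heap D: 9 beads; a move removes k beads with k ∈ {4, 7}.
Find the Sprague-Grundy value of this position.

Heap A is a plain Nim heap of size 17, so its Grundy value is 17.
Heap B is a plain Nim heap of size 3, so its Grundy value is 3.
Build the Grundy sequence for heap C with g(k) = mex{g(k−s) : s ∈ {1, 2}, s ≤ k}:
k:     0  1  2  3  4  5  6  7  8  9 10
g(k):  0  1  2  0  1  2  0  1  2  0  1
So g(10) = 1.
Grundy values for heap D (subtraction set {4, 7}):
g(0) = mex{} = 0
g(1) = mex{} = 0
g(2) = mex{} = 0
g(3) = mex{} = 0
g(4) = mex{0} = 1
g(5) = mex{0} = 1
g(6) = mex{0} = 1
g(7) = mex{0} = 1
g(8) = mex{0,1} = 2
g(9) = mex{0,1} = 2
So g(9) = 2.
The value of a disjunctive sum is the nim-sum of the parts.
Combined value = 17 ⊕ 3 ⊕ 1 ⊕ 2 = 17.

17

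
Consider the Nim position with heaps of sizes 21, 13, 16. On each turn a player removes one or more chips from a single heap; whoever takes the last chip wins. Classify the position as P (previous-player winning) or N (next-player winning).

Compute the nim-sum pairwise:
21 XOR 13 = 24
24 XOR 16 = 8
The nim-sum is 8 ≠ 0, so this is an N-position: the player to move can win.

N-position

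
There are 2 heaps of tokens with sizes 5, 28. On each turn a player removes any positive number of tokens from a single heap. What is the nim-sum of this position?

25

In binary:
  00101  (5)
  11100  (28)
  -----
  11001  (25)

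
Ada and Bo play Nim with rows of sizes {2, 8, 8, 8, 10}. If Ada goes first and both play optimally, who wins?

Bo wins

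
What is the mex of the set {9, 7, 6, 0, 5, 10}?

1

0 is in the set but 1 is not, so the mex is 1.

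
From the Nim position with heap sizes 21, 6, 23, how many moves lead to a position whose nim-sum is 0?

Nim-sum: 21 ^ 6 ^ 23 = 4.
The overall nim-sum is X = 4. A heap of size p has a winning move iff p XOR X < p (reduce it to p XOR X).
  21: 21 XOR 4 = 17 < 21 — winning move (to 17).
  6: 6 XOR 4 = 2 < 6 — winning move (to 2).
  23: 23 XOR 4 = 19 < 23 — winning move (to 19).
That gives 3 winning moves.

3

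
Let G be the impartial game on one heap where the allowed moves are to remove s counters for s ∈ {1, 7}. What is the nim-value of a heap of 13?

1

Grundy values for subtraction set {1, 7}:
g(0) = mex{} = 0
g(1) = mex{0} = 1
g(2) = mex{1} = 0
g(3) = mex{0} = 1
g(4) = mex{1} = 0
g(5) = mex{0} = 1
g(6) = mex{1} = 0
g(7) = mex{0} = 1
g(8) = mex{1} = 0
g(9) = mex{0} = 1
g(10) = mex{1} = 0
g(11) = mex{0} = 1
g(12) = mex{1} = 0
g(13) = mex{0} = 1
So g(13) = 1.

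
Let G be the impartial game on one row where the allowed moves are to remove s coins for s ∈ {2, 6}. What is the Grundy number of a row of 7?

1

Grundy values for subtraction set {2, 6}:
k:     0  1  2  3  4  5  6  7
g(k):  0  0  1  1  0  0  1  1
So g(7) = 1.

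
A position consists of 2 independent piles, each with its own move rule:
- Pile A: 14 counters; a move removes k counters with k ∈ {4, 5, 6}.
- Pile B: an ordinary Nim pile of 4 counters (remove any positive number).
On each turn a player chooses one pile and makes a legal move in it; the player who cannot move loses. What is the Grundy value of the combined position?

Build the Grundy sequence for pile A with g(k) = mex{g(k−s) : s ∈ {4, 5, 6}, s ≤ k}:
k:     0  1  2  3  4  5  6  7  8  9 10 11 12 13 14
g(k):  0  0  0  0  1  1  1  1  2  2  0  0  0  0  1
So g(14) = 1.
Pile B is a plain Nim pile of size 4, so its Grundy value is 4.
The value of a disjunctive sum is the nim-sum of the parts.
Combined value = 1 XOR 4 = 5.

5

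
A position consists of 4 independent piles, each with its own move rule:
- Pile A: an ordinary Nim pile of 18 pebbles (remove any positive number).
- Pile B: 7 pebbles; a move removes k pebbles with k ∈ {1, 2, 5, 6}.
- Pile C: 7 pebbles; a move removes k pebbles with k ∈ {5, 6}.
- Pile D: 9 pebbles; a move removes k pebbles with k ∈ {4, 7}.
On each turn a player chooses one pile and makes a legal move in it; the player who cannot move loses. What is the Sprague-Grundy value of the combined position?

Pile A is a plain Nim pile of size 18, so its Grundy value is 18.
Grundy values for pile B (subtraction set {1, 2, 5, 6}):
k:     0  1  2  3  4  5  6  7
g(k):  0  1  2  0  1  2  3  0
So g(7) = 0.
Grundy values for pile C (subtraction set {5, 6}):
k:     0  1  2  3  4  5  6  7
g(k):  0  0  0  0  0  1  1  1
So g(7) = 1.
Build the Grundy sequence for pile D with g(k) = mex{g(k−s) : s ∈ {4, 7}, s ≤ k}:
k:     0  1  2  3  4  5  6  7  8  9
g(k):  0  0  0  0  1  1  1  1  2  2
So g(9) = 2.
The value of a disjunctive sum is the nim-sum of the parts.
Combined value = 18 XOR 0 XOR 1 XOR 2 = 17.

17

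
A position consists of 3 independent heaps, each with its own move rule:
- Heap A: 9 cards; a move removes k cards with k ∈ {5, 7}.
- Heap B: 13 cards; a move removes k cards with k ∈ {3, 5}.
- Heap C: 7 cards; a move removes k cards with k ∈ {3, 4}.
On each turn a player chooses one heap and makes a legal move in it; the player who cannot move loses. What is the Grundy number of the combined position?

Build the Grundy sequence for heap A with g(k) = mex{g(k−s) : s ∈ {5, 7}, s ≤ k}:
k:     0  1  2  3  4  5  6  7  8  9
g(k):  0  0  0  0  0  1  1  1  1  1
So g(9) = 1.
Grundy values for heap B (subtraction set {3, 5}):
g(0) = mex{} = 0
g(1) = mex{} = 0
g(2) = mex{} = 0
g(3) = mex{0} = 1
g(4) = mex{0} = 1
g(5) = mex{0} = 1
g(6) = mex{0,1} = 2
g(7) = mex{0,1} = 2
g(8) = mex{1} = 0
g(9) = mex{1,2} = 0
g(10) = mex{1,2} = 0
g(11) = mex{0,2} = 1
g(12) = mex{0,2} = 1
g(13) = mex{0} = 1
So g(13) = 1.
Grundy values for heap C (subtraction set {3, 4}):
k:     0  1  2  3  4  5  6  7
g(k):  0  0  0  1  1  1  2  0
So g(7) = 0.
By the Sprague-Grundy theorem, the Grundy value of a sum of independent games is the XOR of the component values.
Combined value = 1 XOR 1 XOR 0 = 0.

0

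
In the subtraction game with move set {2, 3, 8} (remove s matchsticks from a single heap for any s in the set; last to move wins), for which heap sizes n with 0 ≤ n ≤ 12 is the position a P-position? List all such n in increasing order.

0, 1, 5, 6, 10, 11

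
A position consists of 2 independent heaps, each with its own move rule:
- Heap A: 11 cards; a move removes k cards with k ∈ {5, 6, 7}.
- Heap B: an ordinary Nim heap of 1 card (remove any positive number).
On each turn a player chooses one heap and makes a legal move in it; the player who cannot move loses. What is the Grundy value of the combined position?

Build the Grundy sequence for heap A with g(k) = mex{g(k−s) : s ∈ {5, 6, 7}, s ≤ k}:
k:     0  1  2  3  4  5  6  7  8  9 10 11
g(k):  0  0  0  0  0  1  1  1  1  1  2  2
So g(11) = 2.
Heap B is a plain Nim heap of size 1, so its Grundy value is 1.
The value of a disjunctive sum is the nim-sum of the parts.
Combined value = 2 XOR 1 = 3.

3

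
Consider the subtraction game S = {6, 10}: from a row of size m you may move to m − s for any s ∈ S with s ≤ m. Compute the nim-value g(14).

Build the Grundy sequence with g(k) = mex{g(k−s) : s ∈ {6, 10}, s ≤ k}:
k:     0  1  2  3  4  5  6  7  8  9 10 11 12 13 14
g(k):  0  0  0  0  0  0  1  1  1  1  1  1  2  2  2
So g(14) = 2.

2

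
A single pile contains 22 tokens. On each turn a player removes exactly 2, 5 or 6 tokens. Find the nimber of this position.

0

Build the Grundy sequence with g(k) = mex{g(k−s) : s ∈ {2, 5, 6}, s ≤ k}:
k:     0  1  2  3  4  5  6  7  8  9 10 11 12 13 14 15 16 17 18 19 20 21 22
g(k):  0  0  1  1  0  2  1  3  0  2  1  0  0  1  1  0  2  1  3  0  2  1  0
So g(22) = 0.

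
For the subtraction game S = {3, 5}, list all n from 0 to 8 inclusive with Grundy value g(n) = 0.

Grundy values for subtraction set {3, 5}:
k:     0  1  2  3  4  5  6  7  8
g(k):  0  0  0  1  1  1  2  2  0
The P-positions (g = 0) in 0..8 are 0, 1, 2, 8.

0, 1, 2, 8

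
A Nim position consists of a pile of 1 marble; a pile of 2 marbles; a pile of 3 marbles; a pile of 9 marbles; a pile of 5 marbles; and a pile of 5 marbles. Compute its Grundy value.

9

Nim-sum: 1 XOR 2 XOR 3 XOR 9 XOR 5 XOR 5 = 9.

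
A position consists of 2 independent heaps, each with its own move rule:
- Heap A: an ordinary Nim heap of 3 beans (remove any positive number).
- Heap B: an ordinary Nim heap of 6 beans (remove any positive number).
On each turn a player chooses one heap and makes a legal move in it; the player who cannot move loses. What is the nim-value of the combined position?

5

Heap A is a plain Nim heap of size 3, so its Grundy value is 3.
Heap B is a plain Nim heap of size 6, so its Grundy value is 6.
The value of a disjunctive sum is the nim-sum of the parts.
Combined value = 3 XOR 6 = 5.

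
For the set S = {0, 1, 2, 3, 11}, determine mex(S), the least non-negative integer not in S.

4

The values 0, 1, 2, 3 are all present; 4 is the first non-negative integer missing from the set.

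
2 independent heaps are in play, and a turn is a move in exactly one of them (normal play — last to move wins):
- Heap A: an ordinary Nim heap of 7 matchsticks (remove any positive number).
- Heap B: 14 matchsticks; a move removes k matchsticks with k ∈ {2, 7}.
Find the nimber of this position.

Heap A is a plain Nim heap of size 7, so its Grundy value is 7.
Build the Grundy sequence for heap B with g(k) = mex{g(k−s) : s ∈ {2, 7}, s ≤ k}:
k:     0  1  2  3  4  5  6  7  8  9 10 11 12 13 14
g(k):  0  0  1  1  0  0  1  1  2  0  0  1  1  0  0
So g(14) = 0.
By the Sprague-Grundy theorem, the Grundy value of a sum of independent games is the XOR of the component values.
Combined value = 7 ⊕ 0 = 7.

7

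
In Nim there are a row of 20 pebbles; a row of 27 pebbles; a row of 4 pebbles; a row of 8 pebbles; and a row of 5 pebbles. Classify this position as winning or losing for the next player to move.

Compute the nim-sum pairwise:
20 ^ 27 = 15
15 ^ 4 = 11
11 ^ 8 = 3
3 ^ 5 = 6
The nim-sum is 6 ≠ 0, so this is an N-position: the player to move can win.

Winning position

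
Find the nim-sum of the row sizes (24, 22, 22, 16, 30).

Nim-sum: 24 ⊕ 22 ⊕ 22 ⊕ 16 ⊕ 30 = 22.

22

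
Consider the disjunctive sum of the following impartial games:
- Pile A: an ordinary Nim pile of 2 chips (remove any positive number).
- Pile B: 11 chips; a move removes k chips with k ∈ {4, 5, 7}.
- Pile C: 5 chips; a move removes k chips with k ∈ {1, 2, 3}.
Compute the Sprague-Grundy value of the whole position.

Pile A is a plain Nim pile of size 2, so its Grundy value is 2.
Grundy values for pile B (subtraction set {4, 5, 7}):
k:     0  1  2  3  4  5  6  7  8  9 10 11
g(k):  0  0  0  0  1  1  1  1  2  2  2  0
So g(11) = 0.
Grundy values for pile C (subtraction set {1, 2, 3}):
g(0) = mex{} = 0
g(1) = mex{0} = 1
g(2) = mex{0,1} = 2
g(3) = mex{0,1,2} = 3
g(4) = mex{1,2,3} = 0
g(5) = mex{0,2,3} = 1
So g(5) = 1.
The value of a disjunctive sum is the nim-sum of the parts.
Combined value = 2 XOR 0 XOR 1 = 3.

3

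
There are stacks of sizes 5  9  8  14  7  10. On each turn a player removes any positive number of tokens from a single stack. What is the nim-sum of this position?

7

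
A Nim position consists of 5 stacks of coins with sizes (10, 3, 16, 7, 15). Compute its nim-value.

In binary:
  01010  (10)
  00011  (3)
  10000  (16)
  00111  (7)
  01111  (15)
  -----
  10001  (17)

17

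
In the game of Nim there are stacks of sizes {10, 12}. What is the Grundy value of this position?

Compute the nim-sum pairwise:
10 XOR 12 = 6

6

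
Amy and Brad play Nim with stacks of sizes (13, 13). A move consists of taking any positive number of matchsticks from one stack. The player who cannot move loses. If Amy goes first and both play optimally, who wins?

Brad wins

Nim-sum: 13 ^ 13 = 0.
The nim-sum is 0, so this is a P-position: the player to move is in a losing position under optimal play; Amy is about to move from it and so loses — Brad wins.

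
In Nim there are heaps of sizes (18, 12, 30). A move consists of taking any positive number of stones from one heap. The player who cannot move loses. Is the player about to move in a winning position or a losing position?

Nim-sum: 18 ⊕ 12 ⊕ 30 = 0.
The nim-sum is 0, so this is a P-position: the player to move is in a losing position under optimal play.

Losing position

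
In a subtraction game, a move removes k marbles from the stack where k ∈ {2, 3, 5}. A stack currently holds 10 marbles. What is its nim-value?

1

Grundy values for subtraction set {2, 3, 5}:
k:     0  1  2  3  4  5  6  7  8  9 10
g(k):  0  0  1  1  2  2  3  0  0  1  1
So g(10) = 1.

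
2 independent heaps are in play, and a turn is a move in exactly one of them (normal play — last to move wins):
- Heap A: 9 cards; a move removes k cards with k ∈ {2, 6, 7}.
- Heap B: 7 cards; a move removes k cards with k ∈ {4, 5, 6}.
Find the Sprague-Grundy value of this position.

Build the Grundy sequence for heap A with g(k) = mex{g(k−s) : s ∈ {2, 6, 7}, s ≤ k}:
g(0) = mex{} = 0
g(1) = mex{} = 0
g(2) = mex{0} = 1
g(3) = mex{0} = 1
g(4) = mex{1} = 0
g(5) = mex{1} = 0
g(6) = mex{0} = 1
g(7) = mex{0} = 1
g(8) = mex{0,1} = 2
g(9) = mex{1} = 0
So g(9) = 0.
Grundy values for heap B (subtraction set {4, 5, 6}):
g(0) = mex{} = 0
g(1) = mex{} = 0
g(2) = mex{} = 0
g(3) = mex{} = 0
g(4) = mex{0} = 1
g(5) = mex{0} = 1
g(6) = mex{0} = 1
g(7) = mex{0} = 1
So g(7) = 1.
The value of a disjunctive sum is the nim-sum of the parts.
Combined value = 0 ⊕ 1 = 1.

1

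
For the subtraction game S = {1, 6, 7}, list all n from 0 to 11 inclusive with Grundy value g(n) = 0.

Compute g(0), g(1), … for moves {1, 6, 7}:
g(0) = mex{} = 0
g(1) = mex{0} = 1
g(2) = mex{1} = 0
g(3) = mex{0} = 1
g(4) = mex{1} = 0
g(5) = mex{0} = 1
g(6) = mex{0,1} = 2
g(7) = mex{0,1,2} = 3
g(8) = mex{0,1,3} = 2
g(9) = mex{0,1,2} = 3
g(10) = mex{0,1,3} = 2
g(11) = mex{0,1,2} = 3
The P-positions (g = 0) in 0..11 are 0, 2, 4.

0, 2, 4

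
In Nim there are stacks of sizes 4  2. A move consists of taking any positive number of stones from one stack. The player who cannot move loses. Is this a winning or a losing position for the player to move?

Winning position

Compute the nim-sum pairwise:
4 ⊕ 2 = 6
The nim-sum is 6 ≠ 0, so this is an N-position: the player to move can win.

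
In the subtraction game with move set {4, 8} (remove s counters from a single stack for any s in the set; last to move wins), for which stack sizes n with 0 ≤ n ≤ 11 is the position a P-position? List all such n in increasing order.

0, 1, 2, 3

Build the Grundy sequence with g(k) = mex{g(k−s) : s ∈ {4, 8}, s ≤ k}:
g(0) = mex{} = 0
g(1) = mex{} = 0
g(2) = mex{} = 0
g(3) = mex{} = 0
g(4) = mex{0} = 1
g(5) = mex{0} = 1
g(6) = mex{0} = 1
g(7) = mex{0} = 1
g(8) = mex{0,1} = 2
g(9) = mex{0,1} = 2
g(10) = mex{0,1} = 2
g(11) = mex{0,1} = 2
The P-positions (g = 0) in 0..11 are 0, 1, 2, 3.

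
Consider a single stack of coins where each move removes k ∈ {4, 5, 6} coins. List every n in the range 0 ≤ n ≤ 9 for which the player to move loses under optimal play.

Build the Grundy sequence with g(k) = mex{g(k−s) : s ∈ {4, 5, 6}, s ≤ k}:
k:     0  1  2  3  4  5  6  7  8  9
g(k):  0  0  0  0  1  1  1  1  2  2
The P-positions (g = 0) in 0..9 are 0, 1, 2, 3.

0, 1, 2, 3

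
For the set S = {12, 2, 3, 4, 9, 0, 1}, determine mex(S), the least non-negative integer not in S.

The values 0, 1, 2, 3, 4 are all present; 5 is the first non-negative integer missing from the set.

5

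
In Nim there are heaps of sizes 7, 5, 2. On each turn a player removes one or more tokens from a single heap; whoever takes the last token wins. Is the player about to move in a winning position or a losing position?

Losing position

Compute the nim-sum pairwise:
7 ^ 5 = 2
2 ^ 2 = 0
The nim-sum is 0, so this is a P-position: the player to move is in a losing position under optimal play.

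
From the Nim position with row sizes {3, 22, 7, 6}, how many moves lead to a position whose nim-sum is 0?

Write each in binary and XOR column by column:
  00011  (3)
  10110  (22)
  00111  (7)
  00110  (6)
  -----
  10100  (20)
The overall nim-sum is X = 20. A row of size p has a winning move iff p XOR X < p (reduce it to p XOR X).
  3: 3 XOR 20 = 23 ≥ 3 — no move.
  22: 22 XOR 20 = 2 < 22 — winning move (to 2).
  7: 7 XOR 20 = 19 ≥ 7 — no move.
  6: 6 XOR 20 = 18 ≥ 6 — no move.
That gives 1 winning move.

1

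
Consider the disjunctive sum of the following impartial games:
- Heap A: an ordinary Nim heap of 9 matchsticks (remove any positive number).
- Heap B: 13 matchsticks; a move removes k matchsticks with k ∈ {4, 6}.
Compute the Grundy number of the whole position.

9

Heap A is a plain Nim heap of size 9, so its Grundy value is 9.
Grundy values for heap B (subtraction set {4, 6}):
k:     0  1  2  3  4  5  6  7  8  9 10 11 12 13
g(k):  0  0  0  0  1  1  1  1  2  2  0  0  0  0
So g(13) = 0.
The value of a disjunctive sum is the nim-sum of the parts.
Combined value = 9 XOR 0 = 9.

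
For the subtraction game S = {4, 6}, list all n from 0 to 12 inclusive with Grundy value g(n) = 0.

Compute g(0), g(1), … for moves {4, 6}:
k:     0  1  2  3  4  5  6  7  8  9 10 11 12
g(k):  0  0  0  0  1  1  1  1  2  2  0  0  0
The P-positions (g = 0) in 0..12 are 0, 1, 2, 3, 10, 11, 12.

0, 1, 2, 3, 10, 11, 12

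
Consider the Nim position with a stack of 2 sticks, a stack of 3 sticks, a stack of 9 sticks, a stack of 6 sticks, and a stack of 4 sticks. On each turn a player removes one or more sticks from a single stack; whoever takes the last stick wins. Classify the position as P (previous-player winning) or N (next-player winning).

N-position

Nim-sum: 2 ^ 3 ^ 9 ^ 6 ^ 4 = 10.
The nim-sum is 10 ≠ 0, so this is an N-position: the player to move can win.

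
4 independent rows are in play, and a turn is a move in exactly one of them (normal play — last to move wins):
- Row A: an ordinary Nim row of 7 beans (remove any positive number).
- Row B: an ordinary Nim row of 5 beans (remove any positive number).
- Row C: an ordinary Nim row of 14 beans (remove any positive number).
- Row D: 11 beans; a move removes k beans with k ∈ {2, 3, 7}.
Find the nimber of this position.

12

Row A is a plain Nim row of size 7, so its Grundy value is 7.
Row B is a plain Nim row of size 5, so its Grundy value is 5.
Row C is a plain Nim row of size 14, so its Grundy value is 14.
Grundy values for row D (subtraction set {2, 3, 7}):
k:     0  1  2  3  4  5  6  7  8  9 10 11
g(k):  0  0  1  1  2  0  0  1  1  2  0  0
So g(11) = 0.
By the Sprague-Grundy theorem, the Grundy value of a sum of independent games is the XOR of the component values.
Combined value = 7 XOR 5 XOR 14 XOR 0 = 12.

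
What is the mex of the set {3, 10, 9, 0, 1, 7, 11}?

The values 0, 1 are all present; 2 is the first non-negative integer missing from the set.

2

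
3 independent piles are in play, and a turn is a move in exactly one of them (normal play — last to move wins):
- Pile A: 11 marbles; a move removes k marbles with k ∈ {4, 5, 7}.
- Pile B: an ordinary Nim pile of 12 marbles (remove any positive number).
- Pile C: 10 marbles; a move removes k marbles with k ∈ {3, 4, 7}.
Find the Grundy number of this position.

12

For pile A, compute g(0), g(1), … with moves {4, 5, 7}:
k:     0  1  2  3  4  5  6  7  8  9 10 11
g(k):  0  0  0  0  1  1  1  1  2  2  2  0
So g(11) = 0.
Pile B is a plain Nim pile of size 12, so its Grundy value is 12.
Build the Grundy sequence for pile C with g(k) = mex{g(k−s) : s ∈ {3, 4, 7}, s ≤ k}:
g(0) = mex{} = 0
g(1) = mex{} = 0
g(2) = mex{} = 0
g(3) = mex{0} = 1
g(4) = mex{0} = 1
g(5) = mex{0} = 1
g(6) = mex{0,1} = 2
g(7) = mex{0,1} = 2
g(8) = mex{0,1} = 2
g(9) = mex{0,1,2} = 3
g(10) = mex{1,2} = 0
So g(10) = 0.
By the Sprague-Grundy theorem, the Grundy value of a sum of independent games is the XOR of the component values.
Combined value = 0 ⊕ 12 ⊕ 0 = 12.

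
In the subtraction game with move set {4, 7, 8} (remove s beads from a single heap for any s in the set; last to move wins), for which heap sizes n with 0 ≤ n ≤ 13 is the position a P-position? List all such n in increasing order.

Compute g(0), g(1), … for moves {4, 7, 8}:
g(0) = mex{} = 0
g(1) = mex{} = 0
g(2) = mex{} = 0
g(3) = mex{} = 0
g(4) = mex{0} = 1
g(5) = mex{0} = 1
g(6) = mex{0} = 1
g(7) = mex{0} = 1
g(8) = mex{0,1} = 2
g(9) = mex{0,1} = 2
g(10) = mex{0,1} = 2
g(11) = mex{0,1} = 2
g(12) = mex{1,2} = 0
g(13) = mex{1,2} = 0
The P-positions (g = 0) in 0..13 are 0, 1, 2, 3, 12, 13.

0, 1, 2, 3, 12, 13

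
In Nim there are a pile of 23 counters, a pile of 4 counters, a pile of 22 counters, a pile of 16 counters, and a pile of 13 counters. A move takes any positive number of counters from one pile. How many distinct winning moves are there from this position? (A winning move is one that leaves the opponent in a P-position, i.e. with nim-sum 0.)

3

Compute the nim-sum pairwise:
23 ^ 4 = 19
19 ^ 22 = 5
5 ^ 16 = 21
21 ^ 13 = 24
The overall nim-sum is X = 24. A pile of size p has a winning move iff p XOR X < p (reduce it to p XOR X).
  23: 23 XOR 24 = 15 < 23 — winning move (to 15).
  4: 4 XOR 24 = 28 ≥ 4 — no move.
  22: 22 XOR 24 = 14 < 22 — winning move (to 14).
  16: 16 XOR 24 = 8 < 16 — winning move (to 8).
  13: 13 XOR 24 = 21 ≥ 13 — no move.
That gives 3 winning moves.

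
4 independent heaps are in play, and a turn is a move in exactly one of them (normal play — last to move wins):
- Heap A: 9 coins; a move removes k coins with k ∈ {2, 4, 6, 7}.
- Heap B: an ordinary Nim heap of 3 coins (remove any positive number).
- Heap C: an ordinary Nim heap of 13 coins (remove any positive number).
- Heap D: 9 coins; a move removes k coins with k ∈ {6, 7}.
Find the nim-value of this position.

15

Build the Grundy sequence for heap A with g(k) = mex{g(k−s) : s ∈ {2, 4, 6, 7}, s ≤ k}:
k:     0  1  2  3  4  5  6  7  8  9
g(k):  0  0  1  1  2  2  3  3  4  0
So g(9) = 0.
Heap B is a plain Nim heap of size 3, so its Grundy value is 3.
Heap C is a plain Nim heap of size 13, so its Grundy value is 13.
For heap D, compute g(0), g(1), … with moves {6, 7}:
g(0) = mex{} = 0
g(1) = mex{} = 0
g(2) = mex{} = 0
g(3) = mex{} = 0
g(4) = mex{} = 0
g(5) = mex{} = 0
g(6) = mex{0} = 1
g(7) = mex{0} = 1
g(8) = mex{0} = 1
g(9) = mex{0} = 1
So g(9) = 1.
By the Sprague-Grundy theorem, the Grundy value of a sum of independent games is the XOR of the component values.
Combined value = 0 ⊕ 3 ⊕ 13 ⊕ 1 = 15.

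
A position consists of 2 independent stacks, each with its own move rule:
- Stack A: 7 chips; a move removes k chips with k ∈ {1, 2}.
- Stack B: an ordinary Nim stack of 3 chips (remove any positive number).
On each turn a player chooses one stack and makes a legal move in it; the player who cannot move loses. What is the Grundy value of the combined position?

2

Build the Grundy sequence for stack A with g(k) = mex{g(k−s) : s ∈ {1, 2}, s ≤ k}:
g(0) = mex{} = 0
g(1) = mex{0} = 1
g(2) = mex{0,1} = 2
g(3) = mex{1,2} = 0
g(4) = mex{0,2} = 1
g(5) = mex{0,1} = 2
g(6) = mex{1,2} = 0
g(7) = mex{0,2} = 1
So g(7) = 1.
Stack B is a plain Nim stack of size 3, so its Grundy value is 3.
By the Sprague-Grundy theorem, the Grundy value of a sum of independent games is the XOR of the component values.
Combined value = 1 XOR 3 = 2.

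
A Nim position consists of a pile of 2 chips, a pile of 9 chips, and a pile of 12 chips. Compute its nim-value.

In binary:
  0010  (2)
  1001  (9)
  1100  (12)
  ----
  0111  (7)

7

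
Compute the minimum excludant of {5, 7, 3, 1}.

0 is not in the set, so the mex is 0.

0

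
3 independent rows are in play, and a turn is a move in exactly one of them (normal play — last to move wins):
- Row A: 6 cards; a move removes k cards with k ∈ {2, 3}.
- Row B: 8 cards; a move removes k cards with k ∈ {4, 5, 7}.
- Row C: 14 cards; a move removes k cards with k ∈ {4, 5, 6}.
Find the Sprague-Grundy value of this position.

3

Build the Grundy sequence for row A with g(k) = mex{g(k−s) : s ∈ {2, 3}, s ≤ k}:
k:     0  1  2  3  4  5  6
g(k):  0  0  1  1  2  0  0
So g(6) = 0.
Build the Grundy sequence for row B with g(k) = mex{g(k−s) : s ∈ {4, 5, 7}, s ≤ k}:
k:     0  1  2  3  4  5  6  7  8
g(k):  0  0  0  0  1  1  1  1  2
So g(8) = 2.
Grundy values for row C (subtraction set {4, 5, 6}):
g(0) = mex{} = 0
g(1) = mex{} = 0
g(2) = mex{} = 0
g(3) = mex{} = 0
g(4) = mex{0} = 1
g(5) = mex{0} = 1
g(6) = mex{0} = 1
g(7) = mex{0} = 1
g(8) = mex{0,1} = 2
g(9) = mex{0,1} = 2
g(10) = mex{1} = 0
g(11) = mex{1} = 0
g(12) = mex{1,2} = 0
g(13) = mex{1,2} = 0
g(14) = mex{0,2} = 1
So g(14) = 1.
By the Sprague-Grundy theorem, the Grundy value of a sum of independent games is the XOR of the component values.
Combined value = 0 XOR 2 XOR 1 = 3.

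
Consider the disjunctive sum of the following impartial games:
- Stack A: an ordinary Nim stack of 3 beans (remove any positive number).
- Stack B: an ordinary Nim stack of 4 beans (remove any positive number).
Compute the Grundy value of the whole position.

Stack A is a plain Nim stack of size 3, so its Grundy value is 3.
Stack B is a plain Nim stack of size 4, so its Grundy value is 4.
By the Sprague-Grundy theorem, the Grundy value of a sum of independent games is the XOR of the component values.
Combined value = 3 XOR 4 = 7.

7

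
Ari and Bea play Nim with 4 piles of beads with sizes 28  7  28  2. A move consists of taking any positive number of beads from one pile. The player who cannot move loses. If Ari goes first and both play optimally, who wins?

Ari wins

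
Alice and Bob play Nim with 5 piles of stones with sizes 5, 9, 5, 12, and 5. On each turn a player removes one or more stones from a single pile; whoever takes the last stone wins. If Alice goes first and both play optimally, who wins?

Nim-sum: 5 XOR 9 XOR 5 XOR 12 XOR 5 = 0.
The nim-sum is 0, so this is a P-position: the player to move is in a losing position under optimal play; Alice is about to move from it and so loses — Bob wins.

Bob wins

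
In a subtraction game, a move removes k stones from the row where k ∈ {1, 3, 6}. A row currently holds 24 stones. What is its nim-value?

2

Compute g(0), g(1), … for moves {1, 3, 6}:
k:     0  1  2  3  4  5  6  7  8  9 10 11 12 13 14 15 16 17 18 19 20 21 22 23 24
g(k):  0  1  0  1  0  1  2  3  2  0  1  0  1  0  1  2  3  2  0  1  0  1  0  1  2
So g(24) = 2.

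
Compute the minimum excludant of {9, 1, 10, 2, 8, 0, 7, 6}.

3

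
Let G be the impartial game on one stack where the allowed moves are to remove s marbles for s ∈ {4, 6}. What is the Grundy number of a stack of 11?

0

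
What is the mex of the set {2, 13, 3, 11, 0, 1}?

4

The values 0, 1, 2, 3 are all present; 4 is the first non-negative integer missing from the set.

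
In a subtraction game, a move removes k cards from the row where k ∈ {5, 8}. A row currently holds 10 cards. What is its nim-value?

Build the Grundy sequence with g(k) = mex{g(k−s) : s ∈ {5, 8}, s ≤ k}:
g(0) = mex{} = 0
g(1) = mex{} = 0
g(2) = mex{} = 0
g(3) = mex{} = 0
g(4) = mex{} = 0
g(5) = mex{0} = 1
g(6) = mex{0} = 1
g(7) = mex{0} = 1
g(8) = mex{0} = 1
g(9) = mex{0} = 1
g(10) = mex{0,1} = 2
So g(10) = 2.

2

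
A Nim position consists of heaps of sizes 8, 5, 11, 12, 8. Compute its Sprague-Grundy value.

Compute the nim-sum pairwise:
8 XOR 5 = 13
13 XOR 11 = 6
6 XOR 12 = 10
10 XOR 8 = 2

2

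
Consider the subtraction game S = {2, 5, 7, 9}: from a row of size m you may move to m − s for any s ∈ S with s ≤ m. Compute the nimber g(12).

0

Build the Grundy sequence with g(k) = mex{g(k−s) : s ∈ {2, 5, 7, 9}, s ≤ k}:
k:     0  1  2  3  4  5  6  7  8  9 10 11 12
g(k):  0  0  1  1  0  2  1  3  2  2  3  3  0
So g(12) = 0.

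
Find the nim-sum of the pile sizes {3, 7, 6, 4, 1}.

Nim-sum: 3 ⊕ 7 ⊕ 6 ⊕ 4 ⊕ 1 = 7.

7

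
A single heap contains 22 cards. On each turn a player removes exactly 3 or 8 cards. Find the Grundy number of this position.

0

Compute g(0), g(1), … for moves {3, 8}:
k:     0  1  2  3  4  5  6  7  8  9 10 11 12 13 14 15 16 17 18 19 20 21 22
g(k):  0  0  0  1  1  1  0  0  2  1  1  0  0  0  1  1  1  0  0  2  1  1  0
So g(22) = 0.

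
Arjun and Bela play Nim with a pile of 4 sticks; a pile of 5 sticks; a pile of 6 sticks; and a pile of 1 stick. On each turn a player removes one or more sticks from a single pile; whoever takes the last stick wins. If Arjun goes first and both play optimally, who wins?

Arjun wins

Nim-sum: 4 ^ 5 ^ 6 ^ 1 = 6.
The nim-sum is 6 ≠ 0, so this is an N-position: the player to move can win; Arjun has a winning move.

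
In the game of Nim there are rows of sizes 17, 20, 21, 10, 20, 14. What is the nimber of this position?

Nim-sum: 17 XOR 20 XOR 21 XOR 10 XOR 20 XOR 14 = 0.

0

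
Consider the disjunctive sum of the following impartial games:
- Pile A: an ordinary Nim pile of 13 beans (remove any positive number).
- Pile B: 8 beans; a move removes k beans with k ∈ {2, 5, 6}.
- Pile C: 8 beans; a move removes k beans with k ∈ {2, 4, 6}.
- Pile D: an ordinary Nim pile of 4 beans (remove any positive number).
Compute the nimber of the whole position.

9

Pile A is a plain Nim pile of size 13, so its Grundy value is 13.
Grundy values for pile B (subtraction set {2, 5, 6}):
k:     0  1  2  3  4  5  6  7  8
g(k):  0  0  1  1  0  2  1  3  0
So g(8) = 0.
Grundy values for pile C (subtraction set {2, 4, 6}):
k:     0  1  2  3  4  5  6  7  8
g(k):  0  0  1  1  2  2  3  3  0
So g(8) = 0.
Pile D is a plain Nim pile of size 4, so its Grundy value is 4.
The value of a disjunctive sum is the nim-sum of the parts.
Combined value = 13 ⊕ 0 ⊕ 0 ⊕ 4 = 9.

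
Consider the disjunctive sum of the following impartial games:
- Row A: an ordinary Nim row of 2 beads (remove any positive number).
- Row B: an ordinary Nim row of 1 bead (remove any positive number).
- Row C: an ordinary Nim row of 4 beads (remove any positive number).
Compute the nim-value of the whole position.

7

Row A is a plain Nim row of size 2, so its Grundy value is 2.
Row B is a plain Nim row of size 1, so its Grundy value is 1.
Row C is a plain Nim row of size 4, so its Grundy value is 4.
By the Sprague-Grundy theorem, the Grundy value of a sum of independent games is the XOR of the component values.
Combined value = 2 ⊕ 1 ⊕ 4 = 7.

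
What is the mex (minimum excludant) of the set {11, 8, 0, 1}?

The values 0, 1 are all present; 2 is the first non-negative integer missing from the set.

2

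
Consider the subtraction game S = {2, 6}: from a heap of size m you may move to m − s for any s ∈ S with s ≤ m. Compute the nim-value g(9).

Build the Grundy sequence with g(k) = mex{g(k−s) : s ∈ {2, 6}, s ≤ k}:
k:     0  1  2  3  4  5  6  7  8  9
g(k):  0  0  1  1  0  0  1  1  0  0
So g(9) = 0.

0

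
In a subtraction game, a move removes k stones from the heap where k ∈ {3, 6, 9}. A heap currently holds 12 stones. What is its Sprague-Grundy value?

0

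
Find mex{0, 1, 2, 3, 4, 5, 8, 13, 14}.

The values 0, 1, 2, 3, 4, 5 are all present; 6 is the first non-negative integer missing from the set.

6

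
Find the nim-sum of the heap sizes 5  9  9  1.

Compute the nim-sum pairwise:
5 ^ 9 = 12
12 ^ 9 = 5
5 ^ 1 = 4

4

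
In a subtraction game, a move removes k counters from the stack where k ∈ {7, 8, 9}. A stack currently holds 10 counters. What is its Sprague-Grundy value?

1

Grundy values for subtraction set {7, 8, 9}:
g(0) = mex{} = 0
g(1) = mex{} = 0
g(2) = mex{} = 0
g(3) = mex{} = 0
g(4) = mex{} = 0
g(5) = mex{} = 0
g(6) = mex{} = 0
g(7) = mex{0} = 1
g(8) = mex{0} = 1
g(9) = mex{0} = 1
g(10) = mex{0} = 1
So g(10) = 1.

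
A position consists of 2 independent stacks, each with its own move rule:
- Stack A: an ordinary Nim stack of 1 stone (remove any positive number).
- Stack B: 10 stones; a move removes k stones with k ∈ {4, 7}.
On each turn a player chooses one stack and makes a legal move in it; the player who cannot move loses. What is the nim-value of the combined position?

Stack A is a plain Nim stack of size 1, so its Grundy value is 1.
Build the Grundy sequence for stack B with g(k) = mex{g(k−s) : s ∈ {4, 7}, s ≤ k}:
g(0) = mex{} = 0
g(1) = mex{} = 0
g(2) = mex{} = 0
g(3) = mex{} = 0
g(4) = mex{0} = 1
g(5) = mex{0} = 1
g(6) = mex{0} = 1
g(7) = mex{0} = 1
g(8) = mex{0,1} = 2
g(9) = mex{0,1} = 2
g(10) = mex{0,1} = 2
So g(10) = 2.
By the Sprague-Grundy theorem, the Grundy value of a sum of independent games is the XOR of the component values.
Combined value = 1 ⊕ 2 = 3.

3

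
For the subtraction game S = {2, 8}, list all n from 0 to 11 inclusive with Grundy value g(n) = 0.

0, 1, 4, 5, 10, 11

Grundy values for subtraction set {2, 8}:
g(0) = mex{} = 0
g(1) = mex{} = 0
g(2) = mex{0} = 1
g(3) = mex{0} = 1
g(4) = mex{1} = 0
g(5) = mex{1} = 0
g(6) = mex{0} = 1
g(7) = mex{0} = 1
g(8) = mex{0,1} = 2
g(9) = mex{0,1} = 2
g(10) = mex{1,2} = 0
g(11) = mex{1,2} = 0
The P-positions (g = 0) in 0..11 are 0, 1, 4, 5, 10, 11.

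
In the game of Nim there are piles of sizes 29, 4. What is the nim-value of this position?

25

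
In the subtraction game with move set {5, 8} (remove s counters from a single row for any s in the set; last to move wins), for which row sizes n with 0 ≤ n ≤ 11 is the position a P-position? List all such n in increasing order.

Grundy values for subtraction set {5, 8}:
g(0) = mex{} = 0
g(1) = mex{} = 0
g(2) = mex{} = 0
g(3) = mex{} = 0
g(4) = mex{} = 0
g(5) = mex{0} = 1
g(6) = mex{0} = 1
g(7) = mex{0} = 1
g(8) = mex{0} = 1
g(9) = mex{0} = 1
g(10) = mex{0,1} = 2
g(11) = mex{0,1} = 2
The P-positions (g = 0) in 0..11 are 0, 1, 2, 3, 4.

0, 1, 2, 3, 4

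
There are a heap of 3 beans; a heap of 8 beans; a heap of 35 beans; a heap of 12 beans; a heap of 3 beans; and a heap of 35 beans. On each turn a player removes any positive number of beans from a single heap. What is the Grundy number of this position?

4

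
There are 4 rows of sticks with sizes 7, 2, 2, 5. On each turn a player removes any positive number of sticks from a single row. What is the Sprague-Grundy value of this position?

2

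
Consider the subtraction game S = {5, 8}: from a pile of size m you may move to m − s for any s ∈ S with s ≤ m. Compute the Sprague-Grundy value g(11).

Grundy values for subtraction set {5, 8}:
k:     0  1  2  3  4  5  6  7  8  9 10 11
g(k):  0  0  0  0  0  1  1  1  1  1  2  2
So g(11) = 2.

2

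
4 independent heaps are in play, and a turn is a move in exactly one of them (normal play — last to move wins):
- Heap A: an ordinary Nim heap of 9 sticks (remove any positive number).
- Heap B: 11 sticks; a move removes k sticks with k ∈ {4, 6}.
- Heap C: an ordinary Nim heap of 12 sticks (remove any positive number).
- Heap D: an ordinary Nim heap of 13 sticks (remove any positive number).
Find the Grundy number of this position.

8

Heap A is a plain Nim heap of size 9, so its Grundy value is 9.
Grundy values for heap B (subtraction set {4, 6}):
g(0) = mex{} = 0
g(1) = mex{} = 0
g(2) = mex{} = 0
g(3) = mex{} = 0
g(4) = mex{0} = 1
g(5) = mex{0} = 1
g(6) = mex{0} = 1
g(7) = mex{0} = 1
g(8) = mex{0,1} = 2
g(9) = mex{0,1} = 2
g(10) = mex{1} = 0
g(11) = mex{1} = 0
So g(11) = 0.
Heap C is a plain Nim heap of size 12, so its Grundy value is 12.
Heap D is a plain Nim heap of size 13, so its Grundy value is 13.
By the Sprague-Grundy theorem, the Grundy value of a sum of independent games is the XOR of the component values.
Combined value = 9 ⊕ 0 ⊕ 12 ⊕ 13 = 8.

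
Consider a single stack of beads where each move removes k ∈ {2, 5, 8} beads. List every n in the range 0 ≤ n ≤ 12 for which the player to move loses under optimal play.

0, 1, 4, 7, 10, 11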